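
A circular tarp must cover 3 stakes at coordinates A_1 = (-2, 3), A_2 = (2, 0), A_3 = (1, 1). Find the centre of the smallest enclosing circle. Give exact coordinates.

(0, 1.5)

Side lengths²: A_1A_2² = 25, A_1A_3² = 13, A_2A_3² = 2.
Since A_1A_2² = 25 ≥ 13 + 2 = 15, the angle opposite A_1A_2 is not acute, so the smallest enclosing circle has A_1A_2 as diameter.
Centre = midpoint of A_1A_2 = (0, 1.5), r² = 25/4 = 6.25.
Centre = (0, 1.5).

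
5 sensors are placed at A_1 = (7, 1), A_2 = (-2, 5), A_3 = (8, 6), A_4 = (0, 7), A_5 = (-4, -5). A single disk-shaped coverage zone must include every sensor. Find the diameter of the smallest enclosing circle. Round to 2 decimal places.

16.28

The minimum enclosing circle of a finite set is fixed by two of the points (as a diameter) or three (as a circumcircle).
The farthest pair is A_3–A_5 with squared distance 265. The circle on this segment as diameter has centre (2, 0.5) and r² = 265/4 = 66.25.
Check A_1: distance² to centre = 25.25 ≤ 66.25, so it lies inside.
All remaining points lie in this disk, and no smaller disk contains both endpoints, so this is the minimum enclosing circle.
Diameter = 2r = 2√(66.25) ≈ 16.28.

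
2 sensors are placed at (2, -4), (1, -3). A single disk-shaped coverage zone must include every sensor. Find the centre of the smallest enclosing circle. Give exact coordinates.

(1.5, -3.5)

The smallest circle enclosing two points has them as diameter endpoints.
Centre = midpoint = (1.5, -3.5); r² = |(2, -4)−(1, -3)|²/4 = 2/4 = 0.5.
Centre = (1.5, -3.5).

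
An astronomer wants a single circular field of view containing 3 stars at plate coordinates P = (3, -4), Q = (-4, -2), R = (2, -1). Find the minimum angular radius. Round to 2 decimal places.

3.64

Side lengths²: PQ² = 53, PR² = 10, QR² = 37.
Since PQ² = 53 ≥ 37 + 10 = 47, the angle opposite PQ is not acute, so the smallest enclosing circle has PQ as diameter.
Centre = midpoint of PQ = (-0.5, -3), r² = 53/4 = 13.25.
r = √(13.25) ≈ 3.64.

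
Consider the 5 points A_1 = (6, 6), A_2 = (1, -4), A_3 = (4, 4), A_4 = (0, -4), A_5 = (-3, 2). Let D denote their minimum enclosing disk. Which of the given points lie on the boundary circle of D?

A smallest enclosing disk is always determined by at most three of the input points on its boundary.
The minimum enclosing circle is determined by three boundary points: A_1, A_4, A_5.
Their circumcentre is (61/22, 25/22) with r² = 8245/242.
The farthest remaining point A_2 is at distance² 7145/242 ≤ 8245/242.
The points at distance exactly r from the centre are A_1, A_4, A_5 — 3 points.

A_1, A_4, A_5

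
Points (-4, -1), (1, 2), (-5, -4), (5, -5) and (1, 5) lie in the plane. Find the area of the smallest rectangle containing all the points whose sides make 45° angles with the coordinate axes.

105

In coordinates u = x + y, v = x − y the rectangle is axis-aligned; the map (x,y)→(u,v) scales areas by 2.
u-values: -5, 3, -9, 0, 6; range = 6 − (-9) = 15.
v-values: -3, -1, -1, 10, -4; range = 10 − (-4) = 14.
Area = (15 × 14) / 2 = 105.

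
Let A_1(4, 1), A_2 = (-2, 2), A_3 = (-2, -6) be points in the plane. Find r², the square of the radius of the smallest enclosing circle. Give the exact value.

Side lengths²: A_1A_2² = 37, A_1A_3² = 85, A_2A_3² = 64.
Since A_1A_3² = 85 < 64 + 37 = 101, the triangle is acute, so the smallest enclosing circle is the circumcircle.
Circumcentre = (5/12, -2), r² = 3145/144.

3145/144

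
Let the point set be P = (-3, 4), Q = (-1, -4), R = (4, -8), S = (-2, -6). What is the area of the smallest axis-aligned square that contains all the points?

The bounding box has width 7 and height 12.
An axis-aligned square enclosing the set must have side ≥ max(width, height).
So the minimum side is max(7, 12) = 12.
Area = 12² = 144.

144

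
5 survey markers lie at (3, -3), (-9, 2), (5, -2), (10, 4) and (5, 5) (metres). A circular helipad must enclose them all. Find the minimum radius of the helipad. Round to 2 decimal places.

9.55

By Welzl's lemma the MEC is supported by two points (diametrically opposite) or three points (on a circumcircle).
The farthest pair is (-9, 2)–(10, 4) with squared distance 365. The circle on this segment as diameter has centre (0.5, 3) and r² = 365/4 = 91.25.
Check (3, -3): distance² to centre = 42.25 ≤ 91.25, so it lies inside.
All remaining points lie in this disk, and no smaller disk contains both endpoints, so this is the minimum enclosing circle.
r = √(91.25) ≈ 9.55.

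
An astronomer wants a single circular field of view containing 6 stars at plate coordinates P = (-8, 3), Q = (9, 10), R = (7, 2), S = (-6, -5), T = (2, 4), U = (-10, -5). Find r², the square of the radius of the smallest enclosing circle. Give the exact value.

146.5

By Welzl's lemma the MEC is supported by two points (diametrically opposite) or three points (on a circumcircle).
The farthest pair is Q–U with squared distance 586. The circle on this segment as diameter has centre (-0.5, 2.5) and r² = 586/4 = 146.5.
Check P: distance² to centre = 56.5 ≤ 146.5, so it lies inside.
All remaining points lie in this disk, and no smaller disk contains both endpoints, so this is the minimum enclosing circle.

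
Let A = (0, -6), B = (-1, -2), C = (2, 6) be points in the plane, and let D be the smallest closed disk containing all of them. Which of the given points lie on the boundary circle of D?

Side lengths²: AB² = 17, AC² = 148, BC² = 73.
Since AC² = 148 ≥ 73 + 17 = 90, the angle opposite AC is not acute, so the smallest enclosing circle has AC as diameter.
Centre = midpoint of AC = (1, 0), r² = 148/4 = 37.
The points at distance exactly r from the centre are A, C — 2 points.

A, C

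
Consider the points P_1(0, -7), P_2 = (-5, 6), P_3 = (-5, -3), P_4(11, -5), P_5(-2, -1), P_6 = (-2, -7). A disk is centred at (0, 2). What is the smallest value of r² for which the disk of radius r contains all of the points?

The required radius is the distance from (0, 2) to the farthest point.
Squared distances: 81, 41, 50, 170, 13, 85.
Maximum is 170, attained at P_4.

170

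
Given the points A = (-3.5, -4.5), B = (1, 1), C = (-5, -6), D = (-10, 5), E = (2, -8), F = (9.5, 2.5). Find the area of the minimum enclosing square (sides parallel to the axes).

The bounding box has width 19.5 and height 13.
An axis-aligned square enclosing the set must have side ≥ max(width, height).
So the minimum side is max(19.5, 13) = 19.5.
Area = 19.5² = 380.25.

380.25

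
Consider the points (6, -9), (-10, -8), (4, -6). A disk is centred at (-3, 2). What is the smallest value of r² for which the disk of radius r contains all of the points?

The required radius is the distance from (-3, 2) to the farthest point.
Squared distances: 202, 149, 113.
Maximum is 202, attained at (6, -9).

202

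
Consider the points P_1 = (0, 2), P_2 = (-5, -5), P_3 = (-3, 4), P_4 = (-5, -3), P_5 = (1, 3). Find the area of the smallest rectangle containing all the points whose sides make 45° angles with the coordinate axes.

In coordinates u = x + y, v = x − y the rectangle is axis-aligned; the map (x,y)→(u,v) scales areas by 2.
u-values: 2, -10, 1, -8, 4; range = 4 − (-10) = 14.
v-values: -2, 0, -7, -2, -2; range = 0 − (-7) = 7.
Area = (14 × 7) / 2 = 49.

49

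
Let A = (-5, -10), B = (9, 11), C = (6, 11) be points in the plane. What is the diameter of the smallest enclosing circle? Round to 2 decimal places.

Side lengths²: AB² = 637, AC² = 562, BC² = 9.
Since AB² = 637 ≥ 562 + 9 = 571, the angle opposite AB is not acute, so the smallest enclosing circle has AB as diameter.
Centre = midpoint of AB = (2, 0.5), r² = 637/4 = 159.25.
Diameter = 2r = 2√(159.25) ≈ 25.24.

25.24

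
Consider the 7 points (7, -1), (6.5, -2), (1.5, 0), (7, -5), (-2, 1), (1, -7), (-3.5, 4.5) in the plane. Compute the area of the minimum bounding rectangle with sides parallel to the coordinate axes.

120.75

x ranges over [-3.5, 7], width 10.5.
y ranges over [-7, 4.5], height 11.5.
Area = 10.5 × 11.5 = 120.75.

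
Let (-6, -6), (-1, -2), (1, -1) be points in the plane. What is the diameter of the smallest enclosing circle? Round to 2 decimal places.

Call the three points A, B, C in the order given.
Side lengths²: AB² = 41, AC² = 74, BC² = 5.
Since AC² = 74 ≥ 41 + 5 = 46, the angle opposite AC is not acute, so the smallest enclosing circle has AC as diameter.
Centre = midpoint of AC = (-2.5, -3.5), r² = 74/4 = 18.5.
Diameter = 2r = 2√(18.5) ≈ 8.60.

8.60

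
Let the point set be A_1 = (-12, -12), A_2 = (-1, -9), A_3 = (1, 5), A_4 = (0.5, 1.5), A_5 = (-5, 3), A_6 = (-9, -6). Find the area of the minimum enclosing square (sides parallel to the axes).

289

The bounding box has width 13 and height 17.
An axis-aligned square enclosing the set must have side ≥ max(width, height).
So the minimum side is max(13, 17) = 17.
Area = 17² = 289.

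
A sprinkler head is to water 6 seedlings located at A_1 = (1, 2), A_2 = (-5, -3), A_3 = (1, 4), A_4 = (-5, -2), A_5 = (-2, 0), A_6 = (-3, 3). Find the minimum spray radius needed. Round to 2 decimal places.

The minimum enclosing circle of a finite set is fixed by two of the points (as a diameter) or three (as a circumcircle).
The farthest pair is A_2–A_3 with squared distance 85. The circle on this segment as diameter has centre (-2, 0.5) and r² = 85/4 = 21.25.
Check A_1: distance² to centre = 11.25 ≤ 21.25, so it lies inside.
All remaining points lie in this disk, and no smaller disk contains both endpoints, so this is the minimum enclosing circle.
r = √(21.25) ≈ 4.61.

4.61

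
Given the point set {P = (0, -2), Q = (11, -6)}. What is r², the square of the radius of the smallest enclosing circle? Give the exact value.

The smallest circle enclosing two points has them as diameter endpoints.
Centre = midpoint = (5.5, -4); r² = |PQ|²/4 = 137/4 = 34.25.

34.25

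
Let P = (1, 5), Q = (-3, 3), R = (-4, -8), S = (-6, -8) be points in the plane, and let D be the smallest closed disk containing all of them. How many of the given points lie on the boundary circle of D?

By Welzl's lemma the MEC is supported by two points (diametrically opposite) or three points (on a circumcircle).
The farthest pair is P–S with squared distance 218. The circle on this segment as diameter has centre (-2.5, -1.5) and r² = 218/4 = 54.5.
Check Q: distance² to centre = 20.5 ≤ 54.5, so it lies inside.
All remaining points lie in this disk, and no smaller disk contains both endpoints, so this is the minimum enclosing circle.
The points at distance exactly r from the centre are P, S — 2 points.

2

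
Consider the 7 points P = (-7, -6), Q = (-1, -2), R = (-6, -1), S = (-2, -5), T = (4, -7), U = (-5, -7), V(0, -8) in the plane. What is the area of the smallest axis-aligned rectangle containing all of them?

x ranges over [-7, 4], width 11.
y ranges over [-8, -1], height 7.
Area = 11 × 7 = 77.

77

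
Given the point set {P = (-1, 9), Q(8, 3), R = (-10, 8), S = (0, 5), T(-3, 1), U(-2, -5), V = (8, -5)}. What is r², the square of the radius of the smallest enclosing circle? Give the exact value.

123.25

The farthest pair is R–V with squared distance 493. The circle on this segment as diameter has centre (-1, 1.5) and r² = 493/4 = 123.25.
Check P: distance² to centre = 56.25 ≤ 123.25, so it lies inside.
All remaining points lie in this disk, and no smaller disk contains both endpoints, so this is the minimum enclosing circle.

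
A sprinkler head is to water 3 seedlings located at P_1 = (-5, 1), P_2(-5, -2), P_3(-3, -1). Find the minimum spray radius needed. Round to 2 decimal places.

Side lengths²: P_1P_2² = 9, P_1P_3² = 8, P_2P_3² = 5.
Since P_1P_2² = 9 < 8 + 5 = 13, the triangle is acute, so the smallest enclosing circle is the circumcircle.
Circumcentre = (-4.5, -0.5), r² = 2.5.
r = √(2.5) ≈ 1.58.

1.58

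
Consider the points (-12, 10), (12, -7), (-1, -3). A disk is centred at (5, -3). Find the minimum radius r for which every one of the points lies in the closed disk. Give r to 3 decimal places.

The required radius is the distance from (5, -3) to the farthest point.
Squared distances: 458, 65, 36.
Maximum is 458, attained at (-12, 10).
r = √458 ≈ 21.401.

21.401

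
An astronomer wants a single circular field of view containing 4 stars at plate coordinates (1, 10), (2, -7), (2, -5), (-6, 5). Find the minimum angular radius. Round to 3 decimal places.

The farthest pair is (1, 10)–(2, -7) with squared distance 290. The circle on this segment as diameter has centre (1.5, 1.5) and r² = 290/4 = 72.5.
Check (2, -5): distance² to centre = 42.5 ≤ 72.5, so it lies inside.
All remaining points lie in this disk, and no smaller disk contains both endpoints, so this is the minimum enclosing circle.
r = √(72.5) ≈ 8.515.

8.515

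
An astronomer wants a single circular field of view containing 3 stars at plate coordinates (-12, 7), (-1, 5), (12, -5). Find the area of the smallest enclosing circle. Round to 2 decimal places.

565.49

Call the three points A, B, C in the order given.
Side lengths²: AB² = 125, AC² = 720, BC² = 269.
Since AC² = 720 ≥ 269 + 125 = 394, the angle opposite AC is not acute, so the smallest enclosing circle has AC as diameter.
Centre = midpoint of AC = (0, 1), r² = 720/4 = 180.
Area = π·r² = π·180 ≈ 565.49.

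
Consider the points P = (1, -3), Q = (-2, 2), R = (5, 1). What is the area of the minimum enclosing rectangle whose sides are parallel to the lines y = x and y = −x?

32

In coordinates u = x + y, v = x − y the rectangle is axis-aligned; the map (x,y)→(u,v) scales areas by 2.
u-values: -2, 0, 6; range = 6 − (-2) = 8.
v-values: 4, -4, 4; range = 4 − (-4) = 8.
Area = (8 × 8) / 2 = 32.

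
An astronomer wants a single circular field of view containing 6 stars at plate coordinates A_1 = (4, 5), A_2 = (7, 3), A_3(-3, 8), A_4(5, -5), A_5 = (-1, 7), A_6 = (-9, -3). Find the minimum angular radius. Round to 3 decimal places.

By Welzl's lemma the MEC is supported by two points (diametrically opposite) or three points (on a circumcircle).
The farthest pair is A_2–A_6 with squared distance 292. The circle on this segment as diameter has centre (-1, 0) and r² = 292/4 = 73.
Check A_1: distance² to centre = 50 ≤ 73, so it lies inside.
All remaining points lie in this disk, and no smaller disk contains both endpoints, so this is the minimum enclosing circle.
r = √73 ≈ 8.544.

8.544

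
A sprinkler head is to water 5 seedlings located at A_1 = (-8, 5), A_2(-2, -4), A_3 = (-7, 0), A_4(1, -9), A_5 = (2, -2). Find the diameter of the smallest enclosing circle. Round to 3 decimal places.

By Welzl's lemma the MEC is supported by two points (diametrically opposite) or three points (on a circumcircle).
The farthest pair is A_1–A_4 with squared distance 277. The circle on this segment as diameter has centre (-3.5, -2) and r² = 277/4 = 69.25.
Check A_2: distance² to centre = 6.25 ≤ 69.25, so it lies inside.
All remaining points lie in this disk, and no smaller disk contains both endpoints, so this is the minimum enclosing circle.
Diameter = 2r = 2√(69.25) ≈ 16.643.

16.643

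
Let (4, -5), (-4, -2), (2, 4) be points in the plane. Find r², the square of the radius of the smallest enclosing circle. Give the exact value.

6205/242

Call the three points A, B, C in the order given.
Side lengths²: AB² = 73, AC² = 85, BC² = 72.
Since AC² = 85 < 73 + 72 = 145, the triangle is acute, so the smallest enclosing circle is the circumcircle.
Circumcentre = (21/22, -21/22), r² = 6205/242.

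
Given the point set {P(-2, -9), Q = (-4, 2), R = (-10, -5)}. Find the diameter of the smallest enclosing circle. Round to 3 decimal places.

Side lengths²: PQ² = 125, PR² = 80, QR² = 85.
Since PQ² = 125 < 85 + 80 = 165, the triangle is acute, so the smallest enclosing circle is the circumcircle.
Circumcentre = (-4.375, -3.75), r² = 33.203125.
Diameter = 2r = 2√(33.203125) ≈ 11.524.

11.524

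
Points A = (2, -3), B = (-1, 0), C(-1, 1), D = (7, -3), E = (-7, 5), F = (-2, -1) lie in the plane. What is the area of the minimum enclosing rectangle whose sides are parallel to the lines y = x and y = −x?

77

In coordinates u = x + y, v = x − y the rectangle is axis-aligned; the map (x,y)→(u,v) scales areas by 2.
u-values: -1, -1, 0, 4, -2, -3; range = 4 − (-3) = 7.
v-values: 5, -1, -2, 10, -12, -1; range = 10 − (-12) = 22.
Area = (7 × 22) / 2 = 77.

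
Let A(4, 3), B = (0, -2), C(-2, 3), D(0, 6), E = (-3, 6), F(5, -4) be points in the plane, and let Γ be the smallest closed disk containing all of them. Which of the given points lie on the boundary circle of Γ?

E, F

A smallest enclosing disk is always determined by at most three of the input points on its boundary.
The farthest pair is E–F with squared distance 164. The circle on this segment as diameter has centre (1, 1) and r² = 164/4 = 41.
Check A: distance² to centre = 13 ≤ 41, so it lies inside.
All remaining points lie in this disk, and no smaller disk contains both endpoints, so this is the minimum enclosing circle.
The points at distance exactly r from the centre are E, F — 2 points.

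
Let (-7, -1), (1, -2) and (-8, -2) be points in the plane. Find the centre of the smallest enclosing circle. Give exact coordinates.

Call the three points A, B, C in the order given.
Side lengths²: AB² = 65, AC² = 2, BC² = 81.
Since BC² = 81 ≥ 65 + 2 = 67, the angle opposite BC is not acute, so the smallest enclosing circle has BC as diameter.
Centre = midpoint of BC = (-3.5, -2), r² = 81/4 = 20.25.
Centre = (-3.5, -2).

(-3.5, -2)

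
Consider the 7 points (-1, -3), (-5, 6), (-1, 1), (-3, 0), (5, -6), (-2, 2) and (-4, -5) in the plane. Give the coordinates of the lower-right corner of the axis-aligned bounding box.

(5, -6)

x-range [-5, 5], y-range [-6, 6].
The lower-right corner is (5, -6).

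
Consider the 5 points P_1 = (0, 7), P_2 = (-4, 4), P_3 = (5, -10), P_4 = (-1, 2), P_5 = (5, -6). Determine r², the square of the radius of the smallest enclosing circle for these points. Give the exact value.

78.5

By Welzl's lemma the MEC is supported by two points (diametrically opposite) or three points (on a circumcircle).
The farthest pair is P_1–P_3 with squared distance 314. The circle on this segment as diameter has centre (2.5, -1.5) and r² = 314/4 = 78.5.
Check P_2: distance² to centre = 72.5 ≤ 78.5, so it lies inside.
All remaining points lie in this disk, and no smaller disk contains both endpoints, so this is the minimum enclosing circle.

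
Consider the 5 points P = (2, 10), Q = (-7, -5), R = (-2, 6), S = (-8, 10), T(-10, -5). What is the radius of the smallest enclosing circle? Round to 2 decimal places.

The minimum enclosing circle of a finite set is fixed by two of the points (as a diameter) or three (as a circumcircle).
The farthest pair is P–T with squared distance 369. The circle on this segment as diameter has centre (-4, 2.5) and r² = 369/4 = 92.25.
Check Q: distance² to centre = 65.25 ≤ 92.25, so it lies inside.
All remaining points lie in this disk, and no smaller disk contains both endpoints, so this is the minimum enclosing circle.
r = √(92.25) ≈ 9.60.

9.60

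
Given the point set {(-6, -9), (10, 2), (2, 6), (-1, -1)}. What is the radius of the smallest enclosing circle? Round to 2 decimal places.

The minimum enclosing circle of a finite set is fixed by two of the points (as a diameter) or three (as a circumcircle).
The farthest pair is (-6, -9)–(10, 2) with squared distance 377. The circle on this segment as diameter has centre (2, -3.5) and r² = 377/4 = 94.25.
Check (2, 6): distance² to centre = 90.25 ≤ 94.25, so it lies inside.
All remaining points lie in this disk, and no smaller disk contains both endpoints, so this is the minimum enclosing circle.
r = √(94.25) ≈ 9.71.

9.71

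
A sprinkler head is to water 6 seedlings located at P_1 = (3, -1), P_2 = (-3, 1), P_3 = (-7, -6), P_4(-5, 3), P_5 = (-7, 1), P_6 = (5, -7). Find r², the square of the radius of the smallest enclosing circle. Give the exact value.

A smallest enclosing disk is always determined by at most three of the input points on its boundary.
The farthest pair is P_5–P_6 with squared distance 208. The circle on this segment as diameter has centre (-1, -3) and r² = 208/4 = 52.
Check P_1: distance² to centre = 20 ≤ 52, so it lies inside.
All remaining points lie in this disk, and no smaller disk contains both endpoints, so this is the minimum enclosing circle.

52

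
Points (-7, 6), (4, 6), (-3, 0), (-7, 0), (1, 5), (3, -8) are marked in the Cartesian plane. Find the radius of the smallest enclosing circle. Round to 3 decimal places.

The minimum enclosing circle of a finite set is fixed by two of the points (as a diameter) or three (as a circumcircle).
The minimum enclosing circle is determined by three boundary points: (-7, 6), (4, 6), (3, -8).
Their circumcentre is (-1.5, -9/14) with r² = 7289/98.
The farthest remaining point (1, 5) is at distance² 3733/98 ≤ 7289/98.
r = √(7289/98) ≈ 8.624.

8.624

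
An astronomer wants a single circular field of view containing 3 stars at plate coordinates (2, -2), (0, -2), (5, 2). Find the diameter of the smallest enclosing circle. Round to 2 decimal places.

Call the three points A, B, C in the order given.
Side lengths²: AB² = 4, AC² = 25, BC² = 41.
Since BC² = 41 ≥ 25 + 4 = 29, the angle opposite BC is not acute, so the smallest enclosing circle has BC as diameter.
Centre = midpoint of BC = (2.5, 0), r² = 41/4 = 10.25.
Diameter = 2r = 2√(10.25) ≈ 6.40.

6.40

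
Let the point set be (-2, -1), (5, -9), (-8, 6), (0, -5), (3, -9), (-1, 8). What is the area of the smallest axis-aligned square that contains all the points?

The bounding box has width 13 and height 17.
An axis-aligned square enclosing the set must have side ≥ max(width, height).
So the minimum side is max(13, 17) = 17.
Area = 17² = 289.

289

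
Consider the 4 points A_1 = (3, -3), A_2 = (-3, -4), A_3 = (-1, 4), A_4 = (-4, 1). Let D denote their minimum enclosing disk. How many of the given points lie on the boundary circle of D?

The minimum enclosing circle is determined by three boundary points: A_1, A_2, A_3.
Their circumcentre is (-12/23, -17/46) with r² = 40885/2116.
The farthest remaining point A_4 is at distance² 29569/2116 ≤ 40885/2116.
The points at distance exactly r from the centre are A_1, A_2, A_3 — 3 points.

3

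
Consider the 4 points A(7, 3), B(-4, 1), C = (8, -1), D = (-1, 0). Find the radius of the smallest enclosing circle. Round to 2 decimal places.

The farthest pair is B–C with squared distance 148. The circle on this segment as diameter has centre (2, 0) and r² = 148/4 = 37.
Check A: distance² to centre = 34 ≤ 37, so it lies inside.
All remaining points lie in this disk, and no smaller disk contains both endpoints, so this is the minimum enclosing circle.
r = √37 ≈ 6.08.

6.08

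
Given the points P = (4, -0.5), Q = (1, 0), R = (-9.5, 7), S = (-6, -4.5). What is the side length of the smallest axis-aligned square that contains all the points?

The bounding box has width 13.5 and height 11.5.
An axis-aligned square enclosing the set must have side ≥ max(width, height).
So the minimum side is max(13.5, 11.5) = 13.5.

13.5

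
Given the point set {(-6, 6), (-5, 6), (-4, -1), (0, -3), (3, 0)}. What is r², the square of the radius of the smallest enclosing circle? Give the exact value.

The minimum enclosing circle is determined by three boundary points: (-6, 6), (0, -3), (3, 0).
Their circumcentre is (-2.1, 2.1) with r² = 30.42.
The farthest remaining point (-5, 6) is at distance² 23.62 ≤ 30.42.

30.42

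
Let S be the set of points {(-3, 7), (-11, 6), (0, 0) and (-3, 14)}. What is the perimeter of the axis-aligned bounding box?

Width = max x − min x = 0 − (-11) = 11.
Height = max y − min y = 14 − 0 = 14.
Perimeter = 2(11 + 14) = 50.

50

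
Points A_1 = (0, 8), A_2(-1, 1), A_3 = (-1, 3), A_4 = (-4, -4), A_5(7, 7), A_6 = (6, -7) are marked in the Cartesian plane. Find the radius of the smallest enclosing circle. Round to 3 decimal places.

A smallest enclosing disk is always determined by at most three of the input points on its boundary.
The minimum enclosing circle is determined by three boundary points: A_1, A_4, A_6.
Their circumcentre is (61/22, 9/22) with r² = 15805/242.
The farthest remaining point A_5 is at distance² 14837/242 ≤ 15805/242.
r = √(15805/242) ≈ 8.081.

8.081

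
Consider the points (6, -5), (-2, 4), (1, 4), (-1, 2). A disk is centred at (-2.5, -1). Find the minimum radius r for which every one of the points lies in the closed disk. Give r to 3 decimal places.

9.394

The required radius is the distance from (-2.5, -1) to the farthest point.
Squared distances: 88.25, 25.25, 37.25, 11.25.
Maximum is 88.25, attained at (6, -5).
r = √(88.25) ≈ 9.394.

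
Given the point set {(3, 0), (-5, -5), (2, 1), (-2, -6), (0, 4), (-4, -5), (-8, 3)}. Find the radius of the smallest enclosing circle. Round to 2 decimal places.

By Welzl's lemma the MEC is supported by two points (diametrically opposite) or three points (on a circumcircle).
The minimum enclosing circle is determined by three boundary points: (3, 0), (-2, -6), (-8, 3).
Their circumcentre is (-53/18, -7/54) with r² = 51545/1458.
The farthest remaining point (-5, -5) is at distance² 40745/1458 ≤ 51545/1458.
r = √(51545/1458) ≈ 5.95.

5.95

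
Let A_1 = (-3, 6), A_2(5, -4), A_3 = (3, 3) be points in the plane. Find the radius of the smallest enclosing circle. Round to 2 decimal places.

Side lengths²: A_1A_2² = 164, A_1A_3² = 45, A_2A_3² = 53.
Since A_1A_2² = 164 ≥ 53 + 45 = 98, the angle opposite A_1A_2 is not acute, so the smallest enclosing circle has A_1A_2 as diameter.
Centre = midpoint of A_1A_2 = (1, 1), r² = 164/4 = 41.
r = √41 ≈ 6.40.

6.40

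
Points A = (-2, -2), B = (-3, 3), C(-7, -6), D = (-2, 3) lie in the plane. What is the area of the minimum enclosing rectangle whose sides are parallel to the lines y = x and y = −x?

In coordinates u = x + y, v = x − y the rectangle is axis-aligned; the map (x,y)→(u,v) scales areas by 2.
u-values: -4, 0, -13, 1; range = 1 − (-13) = 14.
v-values: 0, -6, -1, -5; range = 0 − (-6) = 6.
Area = (14 × 6) / 2 = 42.

42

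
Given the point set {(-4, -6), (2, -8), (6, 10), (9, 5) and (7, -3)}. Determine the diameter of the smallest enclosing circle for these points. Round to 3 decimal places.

18.969

The minimum enclosing circle of a finite set is fixed by two of the points (as a diameter) or three (as a circumcircle).
The minimum enclosing circle is determined by three boundary points: (-4, -6), (2, -8), (6, 10).
Their circumcentre is (53/29, 43/29) with r² = 75650/841.
The farthest remaining point (9, 5) is at distance² 53668/841 ≤ 75650/841.
Diameter = 2r = 2√(75650/841) ≈ 18.969.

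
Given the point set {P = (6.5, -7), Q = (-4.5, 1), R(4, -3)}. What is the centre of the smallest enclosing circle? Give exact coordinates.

(1, -3)

Side lengths²: PQ² = 185, PR² = 22.25, QR² = 88.25.
Since PQ² = 185 ≥ 88.25 + 22.25 = 110.5, the angle opposite PQ is not acute, so the smallest enclosing circle has PQ as diameter.
Centre = midpoint of PQ = (1, -3), r² = 185/4 = 46.25.
Centre = (1, -3).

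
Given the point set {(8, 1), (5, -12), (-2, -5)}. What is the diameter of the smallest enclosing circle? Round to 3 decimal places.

13.752

Call the three points A, B, C in the order given.
Side lengths²: AB² = 178, AC² = 136, BC² = 98.
Since AB² = 178 < 136 + 98 = 234, the triangle is acute, so the smallest enclosing circle is the circumcircle.
Circumcentre = (4.875, -5.125), r² = 47.28125.
Diameter = 2r = 2√(47.28125) ≈ 13.752.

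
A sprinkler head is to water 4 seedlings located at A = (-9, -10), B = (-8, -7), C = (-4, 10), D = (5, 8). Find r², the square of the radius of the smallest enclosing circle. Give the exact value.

130

A smallest enclosing disk is always determined by at most three of the input points on its boundary.
The farthest pair is A–D with squared distance 520. The circle on this segment as diameter has centre (-2, -1) and r² = 520/4 = 130.
Check B: distance² to centre = 72 ≤ 130, so it lies inside.
All remaining points lie in this disk, and no smaller disk contains both endpoints, so this is the minimum enclosing circle.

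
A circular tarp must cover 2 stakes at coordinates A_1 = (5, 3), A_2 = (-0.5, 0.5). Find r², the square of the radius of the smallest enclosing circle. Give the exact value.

The smallest circle enclosing two points has them as diameter endpoints.
Centre = midpoint = (2.25, 1.75); r² = |A_1A_2|²/4 = 36.5/4 = 9.125.

9.125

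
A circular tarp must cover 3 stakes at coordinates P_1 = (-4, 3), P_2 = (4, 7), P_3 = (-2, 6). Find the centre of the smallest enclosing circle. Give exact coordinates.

(0, 5)

Side lengths²: P_1P_2² = 80, P_1P_3² = 13, P_2P_3² = 37.
Since P_1P_2² = 80 ≥ 37 + 13 = 50, the angle opposite P_1P_2 is not acute, so the smallest enclosing circle has P_1P_2 as diameter.
Centre = midpoint of P_1P_2 = (0, 5), r² = 80/4 = 20.
Centre = (0, 5).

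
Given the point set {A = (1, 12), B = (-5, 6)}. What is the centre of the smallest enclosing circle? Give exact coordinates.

The smallest circle enclosing two points has them as diameter endpoints.
Centre = midpoint = (-2, 9); r² = |AB|²/4 = 72/4 = 18.
Centre = (-2, 9).

(-2, 9)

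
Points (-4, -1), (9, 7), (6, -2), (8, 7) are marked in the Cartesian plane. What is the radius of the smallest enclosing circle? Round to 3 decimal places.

The minimum enclosing circle of a finite set is fixed by two of the points (as a diameter) or three (as a circumcircle).
The farthest pair is (-4, -1)–(9, 7) with squared distance 233. The circle on this segment as diameter has centre (2.5, 3) and r² = 233/4 = 58.25.
Check (6, -2): distance² to centre = 37.25 ≤ 58.25, so it lies inside.
All remaining points lie in this disk, and no smaller disk contains both endpoints, so this is the minimum enclosing circle.
r = √(58.25) ≈ 7.632.

7.632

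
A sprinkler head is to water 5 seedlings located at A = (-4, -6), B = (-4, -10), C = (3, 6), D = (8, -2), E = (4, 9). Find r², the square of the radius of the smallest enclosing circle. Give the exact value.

106.25

By Welzl's lemma the MEC is supported by two points (diametrically opposite) or three points (on a circumcircle).
The farthest pair is B–E with squared distance 425. The circle on this segment as diameter has centre (0, -0.5) and r² = 425/4 = 106.25.
Check A: distance² to centre = 46.25 ≤ 106.25, so it lies inside.
All remaining points lie in this disk, and no smaller disk contains both endpoints, so this is the minimum enclosing circle.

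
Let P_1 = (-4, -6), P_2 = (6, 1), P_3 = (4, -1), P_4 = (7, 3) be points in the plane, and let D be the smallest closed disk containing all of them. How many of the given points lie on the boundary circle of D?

2

By Welzl's lemma the MEC is supported by two points (diametrically opposite) or three points (on a circumcircle).
The farthest pair is P_1–P_4 with squared distance 202. The circle on this segment as diameter has centre (1.5, -1.5) and r² = 202/4 = 50.5.
Check P_2: distance² to centre = 26.5 ≤ 50.5, so it lies inside.
All remaining points lie in this disk, and no smaller disk contains both endpoints, so this is the minimum enclosing circle.
The points at distance exactly r from the centre are P_1, P_4 — 2 points.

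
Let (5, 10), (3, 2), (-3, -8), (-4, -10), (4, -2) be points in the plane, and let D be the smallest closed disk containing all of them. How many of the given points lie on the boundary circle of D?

By Welzl's lemma the MEC is supported by two points (diametrically opposite) or three points (on a circumcircle).
The farthest pair is (5, 10)–(-4, -10) with squared distance 481. The circle on this segment as diameter has centre (0.5, 0) and r² = 481/4 = 120.25.
Check (3, 2): distance² to centre = 10.25 ≤ 120.25, so it lies inside.
All remaining points lie in this disk, and no smaller disk contains both endpoints, so this is the minimum enclosing circle.
The points at distance exactly r from the centre are (5, 10), (-4, -10) — 2 points.

2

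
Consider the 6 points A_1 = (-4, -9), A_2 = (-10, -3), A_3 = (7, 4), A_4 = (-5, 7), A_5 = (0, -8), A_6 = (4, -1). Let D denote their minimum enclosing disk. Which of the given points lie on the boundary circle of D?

A_1, A_2, A_3

A smallest enclosing disk is always determined by at most three of the input points on its boundary.
The minimum enclosing circle is determined by three boundary points: A_1, A_2, A_3.
Their circumcentre is (-29/24, -5/24) with r² = 24505/288.
The farthest remaining point A_4 is at distance² 19105/288 ≤ 24505/288.
The points at distance exactly r from the centre are A_1, A_2, A_3 — 3 points.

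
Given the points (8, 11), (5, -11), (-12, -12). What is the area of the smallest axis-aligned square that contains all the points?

529

The bounding box has width 20 and height 23.
An axis-aligned square enclosing the set must have side ≥ max(width, height).
So the minimum side is max(20, 23) = 23.
Area = 23² = 529.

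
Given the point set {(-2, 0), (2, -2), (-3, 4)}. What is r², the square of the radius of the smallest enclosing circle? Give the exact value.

Call the three points A, B, C in the order given.
Side lengths²: AB² = 20, AC² = 17, BC² = 61.
Since BC² = 61 ≥ 20 + 17 = 37, the angle opposite BC is not acute, so the smallest enclosing circle has BC as diameter.
Centre = midpoint of BC = (-0.5, 1), r² = 61/4 = 15.25.

15.25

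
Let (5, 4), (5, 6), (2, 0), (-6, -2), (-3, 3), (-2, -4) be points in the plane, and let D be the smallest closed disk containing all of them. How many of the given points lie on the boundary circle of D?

2

The farthest pair is (5, 6)–(-6, -2) with squared distance 185. The circle on this segment as diameter has centre (-0.5, 2) and r² = 185/4 = 46.25.
Check (5, 4): distance² to centre = 34.25 ≤ 46.25, so it lies inside.
All remaining points lie in this disk, and no smaller disk contains both endpoints, so this is the minimum enclosing circle.
The points at distance exactly r from the centre are (5, 6), (-6, -2) — 2 points.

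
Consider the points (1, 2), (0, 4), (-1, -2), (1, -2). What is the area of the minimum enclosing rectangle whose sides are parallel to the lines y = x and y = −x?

In coordinates u = x + y, v = x − y the rectangle is axis-aligned; the map (x,y)→(u,v) scales areas by 2.
u-values: 3, 4, -3, -1; range = 4 − (-3) = 7.
v-values: -1, -4, 1, 3; range = 3 − (-4) = 7.
Area = (7 × 7) / 2 = 24.5.

24.5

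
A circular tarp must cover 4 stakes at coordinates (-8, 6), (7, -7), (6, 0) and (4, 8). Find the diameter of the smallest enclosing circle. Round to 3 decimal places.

19.849

The farthest pair is (-8, 6)–(7, -7) with squared distance 394. The circle on this segment as diameter has centre (-0.5, -0.5) and r² = 394/4 = 98.5.
Check (6, 0): distance² to centre = 42.5 ≤ 98.5, so it lies inside.
All remaining points lie in this disk, and no smaller disk contains both endpoints, so this is the minimum enclosing circle.
Diameter = 2r = 2√(98.5) ≈ 19.849.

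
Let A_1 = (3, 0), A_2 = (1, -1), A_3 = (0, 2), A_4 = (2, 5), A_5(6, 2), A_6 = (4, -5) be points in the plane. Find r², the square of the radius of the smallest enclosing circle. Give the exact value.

The farthest pair is A_4–A_6 with squared distance 104. The circle on this segment as diameter has centre (3, 0) and r² = 104/4 = 26.
Check A_1: distance² to centre = 0 ≤ 26, so it lies inside.
All remaining points lie in this disk, and no smaller disk contains both endpoints, so this is the minimum enclosing circle.

26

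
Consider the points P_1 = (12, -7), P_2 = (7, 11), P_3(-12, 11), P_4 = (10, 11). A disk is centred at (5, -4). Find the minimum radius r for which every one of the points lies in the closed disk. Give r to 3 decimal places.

22.672

The required radius is the distance from (5, -4) to the farthest point.
Squared distances: 58, 229, 514, 250.
Maximum is 514, attained at P_3.
r = √514 ≈ 22.672.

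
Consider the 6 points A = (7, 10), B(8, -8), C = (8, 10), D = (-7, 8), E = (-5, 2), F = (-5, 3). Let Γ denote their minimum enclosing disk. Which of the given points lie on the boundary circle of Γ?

The minimum enclosing circle is determined by three boundary points: B, C, D.
Their circumcentre is (47/30, 1) with r² = 110149/900.
The farthest remaining point A is at distance² 99469/900 ≤ 110149/900.
The points at distance exactly r from the centre are B, C, D — 3 points.

B, C, D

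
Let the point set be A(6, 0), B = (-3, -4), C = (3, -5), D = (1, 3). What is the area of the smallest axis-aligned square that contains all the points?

The bounding box has width 9 and height 8.
An axis-aligned square enclosing the set must have side ≥ max(width, height).
So the minimum side is max(9, 8) = 9.
Area = 9² = 81.

81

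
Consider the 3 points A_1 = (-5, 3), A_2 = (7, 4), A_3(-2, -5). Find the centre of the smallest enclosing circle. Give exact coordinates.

Side lengths²: A_1A_2² = 145, A_1A_3² = 73, A_2A_3² = 162.
Since A_2A_3² = 162 < 145 + 73 = 218, the triangle is acute, so the smallest enclosing circle is the circumcircle.
Circumcentre = (27/22, 17/22), r² = 10585/242.
Centre = (27/22, 17/22).

(27/22, 17/22)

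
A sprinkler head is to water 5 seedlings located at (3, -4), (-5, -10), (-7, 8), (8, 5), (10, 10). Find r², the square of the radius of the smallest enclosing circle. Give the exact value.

156.25

The minimum enclosing circle of a finite set is fixed by two of the points (as a diameter) or three (as a circumcircle).
The farthest pair is (-5, -10)–(10, 10) with squared distance 625. The circle on this segment as diameter has centre (2.5, 0) and r² = 625/4 = 156.25.
Check (3, -4): distance² to centre = 16.25 ≤ 156.25, so it lies inside.
All remaining points lie in this disk, and no smaller disk contains both endpoints, so this is the minimum enclosing circle.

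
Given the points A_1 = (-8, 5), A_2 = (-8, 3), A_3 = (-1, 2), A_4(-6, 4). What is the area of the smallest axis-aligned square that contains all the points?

The bounding box has width 7 and height 3.
An axis-aligned square enclosing the set must have side ≥ max(width, height).
So the minimum side is max(7, 3) = 7.
Area = 7² = 49.

49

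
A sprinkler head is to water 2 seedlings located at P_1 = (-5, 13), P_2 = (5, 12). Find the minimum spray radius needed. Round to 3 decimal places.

The smallest circle enclosing two points has them as diameter endpoints.
Centre = midpoint = (0, 12.5); r² = |P_1P_2|²/4 = 101/4 = 25.25.
r = √(25.25) ≈ 5.025.

5.025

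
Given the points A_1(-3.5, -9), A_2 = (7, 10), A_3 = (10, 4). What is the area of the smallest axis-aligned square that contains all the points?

The bounding box has width 13.5 and height 19.
An axis-aligned square enclosing the set must have side ≥ max(width, height).
So the minimum side is max(13.5, 19) = 19.
Area = 19² = 361.

361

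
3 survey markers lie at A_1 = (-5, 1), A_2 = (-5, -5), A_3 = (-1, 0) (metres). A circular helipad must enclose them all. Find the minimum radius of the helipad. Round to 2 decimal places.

3.30

Side lengths²: A_1A_2² = 36, A_1A_3² = 17, A_2A_3² = 41.
Since A_2A_3² = 41 < 36 + 17 = 53, the triangle is acute, so the smallest enclosing circle is the circumcircle.
Circumcentre = (-3.625, -2), r² = 10.890625.
r = √(10.890625) ≈ 3.30.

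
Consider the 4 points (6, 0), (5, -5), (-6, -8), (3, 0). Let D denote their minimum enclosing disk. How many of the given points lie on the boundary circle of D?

The minimum enclosing circle of a finite set is fixed by two of the points (as a diameter) or three (as a circumcircle).
The farthest pair is (6, 0)–(-6, -8) with squared distance 208. The circle on this segment as diameter has centre (0, -4) and r² = 208/4 = 52.
Check (5, -5): distance² to centre = 26 ≤ 52, so it lies inside.
All remaining points lie in this disk, and no smaller disk contains both endpoints, so this is the minimum enclosing circle.
The points at distance exactly r from the centre are (6, 0), (-6, -8) — 2 points.

2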